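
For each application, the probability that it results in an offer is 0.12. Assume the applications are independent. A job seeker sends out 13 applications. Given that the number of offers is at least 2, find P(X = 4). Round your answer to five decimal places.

0.09904

X ~ Binomial(13, 0.12). Want P(X=4 | X≥2) = P(X=4) / P(X≥2).
P(X=4) = C(13,4)·0.12^4·0.88^9 = 0.0469218
P(X≥2) = 1 − 0.1897906 − 0.3364470 = 0.4737624
Ratio = 0.0469218 / 0.4737624 = 0.0990409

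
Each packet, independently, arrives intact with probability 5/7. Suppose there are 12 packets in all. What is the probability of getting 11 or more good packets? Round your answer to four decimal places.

X ~ Binomial(12, 0.714286); P(X ≥ 11) = Σ C(12,k) p^k (1−p)^(12−k) over k:
  k=11: C(12,11)·0.714286^11·0.285714^1 = 0.084665
  k=12: C(12,12)·0.714286^12·0.285714^0 = 0.017639
Total = 0.102304

0.1023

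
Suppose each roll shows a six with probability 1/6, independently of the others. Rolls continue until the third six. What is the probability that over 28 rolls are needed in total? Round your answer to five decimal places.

0.13176

Needing more than 28 rolls ⇔ fewer than 3 successes in the first 28. With X ~ Binomial(28, 0.166667), P(Y > 28) = P(X ≤ 2).
  k=0: C(28,0)·0.166667^0·0.833333^28 = 0.0060663
  k=1: C(28,1)·0.166667^1·0.833333^27 = 0.0339714
  k=2: C(28,2)·0.166667^2·0.833333^26 = 0.0917227
P(X ≤ 2) = 0.1317604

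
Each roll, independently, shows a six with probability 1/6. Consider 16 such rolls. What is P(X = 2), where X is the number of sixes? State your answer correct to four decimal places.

0.2596

X ~ Binomial(n=16, p=0.166667).
P(X=2) = C(16,2) · p^2 · (1−p)^14
= 120 · 0.027778 · 0.077887 = 0.259622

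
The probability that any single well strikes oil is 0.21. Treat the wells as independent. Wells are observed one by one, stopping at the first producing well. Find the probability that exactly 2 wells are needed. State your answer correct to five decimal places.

0.16590

Geometric (trials to first success), p = 0.21.
P(Y = 2) = (1−p)^1 · p = 0.79 · 0.21 = 0.1659000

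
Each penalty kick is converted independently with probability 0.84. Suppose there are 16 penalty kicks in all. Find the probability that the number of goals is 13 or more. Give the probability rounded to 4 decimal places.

0.7540

X ~ Binomial(16, 0.84); P(X ≥ 13) = Σ C(16,k) p^k (1−p)^(16−k) over k:
  k=13: C(16,13)·0.84^13·0.16^3 = 0.237782
  k=14: C(16,14)·0.84^14·0.16^2 = 0.267505
  k=15: C(16,15)·0.84^15·0.16^1 = 0.187253
  k=16: C(16,16)·0.84^16·0.16^0 = 0.061442
Total = 0.753982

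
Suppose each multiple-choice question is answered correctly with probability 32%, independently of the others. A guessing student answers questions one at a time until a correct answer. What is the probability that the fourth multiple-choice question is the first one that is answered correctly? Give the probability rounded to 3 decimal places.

0.101

Geometric (trials to first success), p = 0.32.
P(Y = 4) = (1−p)^3 · p = 0.31443 · 0.32 = 0.10062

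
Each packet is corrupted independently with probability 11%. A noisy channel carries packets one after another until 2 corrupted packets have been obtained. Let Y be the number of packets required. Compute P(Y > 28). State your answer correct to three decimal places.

Needing more than 28 packets ⇔ fewer than 2 successes in the first 28. With X ~ Binomial(28, 0.11), P(Y > 28) = P(X ≤ 1).
  k=0: C(28,0)·0.11^0·0.89^28 = 0.03828
  k=1: C(28,1)·0.11^1·0.89^27 = 0.13246
P(X ≤ 1) = 0.17073

0.171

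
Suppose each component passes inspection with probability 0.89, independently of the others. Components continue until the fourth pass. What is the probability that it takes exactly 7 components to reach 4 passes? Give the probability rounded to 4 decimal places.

Y = trial on which the fourth success occurs; negative binomial, r=4, p=0.89.
P(Y=7) = C(6,3) · p^4 · (1−p)^3
= 20 · 0.62742 · 0.001331 = 0.016702

0.0167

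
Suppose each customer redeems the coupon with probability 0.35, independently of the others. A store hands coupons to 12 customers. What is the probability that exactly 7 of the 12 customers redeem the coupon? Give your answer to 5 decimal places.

0.05912

X ~ Binomial(n=12, p=0.35).
P(X=7) = C(12,7) · p^7 · (1−p)^5
= 792 · 0.00064339 · 0.11603 = 0.0591246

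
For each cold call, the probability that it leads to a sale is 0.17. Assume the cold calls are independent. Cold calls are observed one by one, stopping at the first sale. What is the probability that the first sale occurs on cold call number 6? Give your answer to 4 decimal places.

0.0670

Geometric (trials to first success), p = 0.17.
P(Y = 6) = (1−p)^5 · p = 0.3939 · 0.17 = 0.066964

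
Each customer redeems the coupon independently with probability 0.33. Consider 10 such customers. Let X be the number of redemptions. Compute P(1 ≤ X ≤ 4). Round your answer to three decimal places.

0.775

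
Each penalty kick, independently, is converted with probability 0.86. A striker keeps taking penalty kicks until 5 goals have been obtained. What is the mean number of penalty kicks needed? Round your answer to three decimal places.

5.814

Y = total penalty kicks until the fifth success; negative binomial with r=5, p=0.86.
E[Y] = r / p = 5 / 0.86 = 5.81395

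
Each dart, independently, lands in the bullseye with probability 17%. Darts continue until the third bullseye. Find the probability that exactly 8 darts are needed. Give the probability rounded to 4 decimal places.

0.0406

Y = trial on which the third success occurs; negative binomial, r=3, p=0.17.
P(Y=8) = C(7,2) · p^3 · (1−p)^5
= 21 · 0.004913 · 0.3939 = 0.040640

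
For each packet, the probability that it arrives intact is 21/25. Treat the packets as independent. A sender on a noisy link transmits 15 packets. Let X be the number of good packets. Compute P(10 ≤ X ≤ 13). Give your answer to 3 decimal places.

X ~ Binomial(15, 0.84); P(10 ≤ X ≤ 13) = Σ C(15,k) p^k (1−p)^(15−k) over k:
  k=10: C(15,10)·0.84^10·0.16^5 = 0.05507
  k=11: C(15,11)·0.84^11·0.16^4 = 0.13143
  k=12: C(15,12)·0.84^12·0.16^3 = 0.23000
  k=13: C(15,13)·0.84^13·0.16^2 = 0.27865
Total = 0.69515

0.695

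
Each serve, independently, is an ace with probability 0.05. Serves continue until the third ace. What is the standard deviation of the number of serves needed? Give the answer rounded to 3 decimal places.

33.764

Y = total serves until the third success; negative binomial with r=3, p=0.05.
SD(Y) = √[r(1−p)/p²] = √(1140.00000) = 33.76389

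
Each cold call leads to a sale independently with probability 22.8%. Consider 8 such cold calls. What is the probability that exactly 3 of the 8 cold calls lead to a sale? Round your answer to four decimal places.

0.1820

X ~ Binomial(n=8, p=0.228).
P(X=3) = C(8,3) · p^3 · (1−p)^5
= 56 · 0.011852 · 0.27421 = 0.182003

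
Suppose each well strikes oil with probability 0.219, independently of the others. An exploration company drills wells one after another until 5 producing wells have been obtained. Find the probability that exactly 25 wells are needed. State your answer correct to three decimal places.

0.038

Y = trial on which the fifth success occurs; negative binomial, r=5, p=0.219.
P(Y=25) = C(24,4) · p^5 · (1−p)^20
= 10626 · 0.00050376 · 0.0071289 = 0.03816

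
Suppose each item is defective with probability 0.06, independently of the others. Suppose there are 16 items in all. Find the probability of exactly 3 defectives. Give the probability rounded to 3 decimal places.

0.054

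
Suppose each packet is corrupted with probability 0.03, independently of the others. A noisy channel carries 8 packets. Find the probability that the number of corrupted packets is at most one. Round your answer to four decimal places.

X ~ Binomial(8, 0.03); P(X ≤ 1) = Σ C(8,k) p^k (1−p)^(8−k) over k:
  k=0: C(8,0)·0.03^0·0.97^8 = 0.783743
  k=1: C(8,1)·0.03^1·0.97^7 = 0.193916
Total = 0.977659

0.9777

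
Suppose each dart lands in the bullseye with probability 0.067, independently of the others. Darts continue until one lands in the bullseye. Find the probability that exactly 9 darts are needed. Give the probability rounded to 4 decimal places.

0.0385

Geometric (trials to first success), p = 0.067.
P(Y = 9) = (1−p)^8 · p = 0.57419 · 0.067 = 0.038471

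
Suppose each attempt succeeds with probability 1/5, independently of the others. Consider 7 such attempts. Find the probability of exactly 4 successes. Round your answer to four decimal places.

X ~ Binomial(n=7, p=0.20).
P(X=4) = C(7,4) · p^4 · (1−p)^3
= 35 · 0.0016 · 0.512 = 0.028672

0.0287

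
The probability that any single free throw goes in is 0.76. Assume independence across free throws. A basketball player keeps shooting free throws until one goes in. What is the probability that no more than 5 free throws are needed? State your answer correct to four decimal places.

Y = number of free throws to the first success; geometric, p = 0.76.
P(Y ≤ 5) = 1 − (1−p)^5 = 1 − 0.000796 = 0.999204

0.9992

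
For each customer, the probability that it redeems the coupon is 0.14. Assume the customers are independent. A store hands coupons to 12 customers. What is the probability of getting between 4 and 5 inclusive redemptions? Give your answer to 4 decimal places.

X ~ Binomial(12, 0.14); P(4 ≤ X ≤ 5) = Σ C(12,k) p^k (1−p)^(12−k) over k:
  k=4: C(12,4)·0.14^4·0.86^8 = 0.056899
  k=5: C(12,5)·0.14^5·0.86^7 = 0.014820
Total = 0.071719

0.0717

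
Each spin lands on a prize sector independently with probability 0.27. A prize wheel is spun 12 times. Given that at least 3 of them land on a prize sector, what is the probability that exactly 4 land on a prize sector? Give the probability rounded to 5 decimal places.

0.31727

X ~ Binomial(12, 0.27). Want P(X=4 | X≥3) = P(X=4) / P(X≥3).
P(X=4) = C(12,4)·0.27^4·0.73^8 = 0.2121500
P(X≥3) = 1 − 0.0229020 − 0.1016474 − 0.2067760 = 0.6686745
Ratio = 0.2121500 / 0.6686745 = 0.3172695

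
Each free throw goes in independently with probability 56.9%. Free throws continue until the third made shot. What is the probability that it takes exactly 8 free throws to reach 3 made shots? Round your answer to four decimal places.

0.0575

Y = trial on which the third success occurs; negative binomial, r=3, p=0.569.
P(Y=8) = C(7,2) · p^3 · (1−p)^5
= 21 · 0.18422 · 0.014873 = 0.057536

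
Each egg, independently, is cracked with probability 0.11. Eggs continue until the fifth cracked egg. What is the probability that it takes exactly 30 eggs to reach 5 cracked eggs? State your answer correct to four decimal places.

Y = trial on which the fifth success occurs; negative binomial, r=5, p=0.11.
P(Y=30) = C(29,4) · p^5 · (1−p)^25
= 23751 · 1.6105e-05 · 0.054294 = 0.020768

0.0208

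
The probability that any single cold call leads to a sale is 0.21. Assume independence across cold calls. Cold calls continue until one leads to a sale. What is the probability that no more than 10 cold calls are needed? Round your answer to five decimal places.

0.90532

Y = number of cold calls to the first success; geometric, p = 0.21.
P(Y ≤ 10) = 1 − (1−p)^10 = 1 − 0.0946828 = 0.9053172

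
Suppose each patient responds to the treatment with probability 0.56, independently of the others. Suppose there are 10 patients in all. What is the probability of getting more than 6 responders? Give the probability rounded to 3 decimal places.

X ~ Binomial(10, 0.56); P(X ≥ 7) = Σ C(10,k) p^k (1−p)^(10−k) over k:
  k=7: C(10,7)·0.56^7·0.44^3 = 0.17655
  k=8: C(10,8)·0.56^8·0.44^2 = 0.08426
  k=9: C(10,9)·0.56^9·0.44^1 = 0.02383
  k=10: C(10,10)·0.56^10·0.44^0 = 0.00303
Total = 0.28767

0.288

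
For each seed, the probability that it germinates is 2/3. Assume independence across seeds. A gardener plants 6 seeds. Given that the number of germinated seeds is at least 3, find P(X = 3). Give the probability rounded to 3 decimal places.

0.244

X ~ Binomial(6, 0.666667). Want P(X=3 | X≥3) = P(X=3) / P(X≥3).
P(X=3) = C(6,3)·0.666667^3·0.333333^3 = 0.21948
P(X≥3) = 1 − 0.00137 − 0.01646 − 0.08230 = 0.89986
Ratio = 0.21948 / 0.89986 = 0.24390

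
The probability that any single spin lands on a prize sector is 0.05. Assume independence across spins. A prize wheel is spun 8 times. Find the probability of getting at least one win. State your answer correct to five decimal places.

P(at least one) = 1 − P(none) = 1 − (1 − 0.05)^8
= 1 − 0.6634204 = 0.3365796

0.33658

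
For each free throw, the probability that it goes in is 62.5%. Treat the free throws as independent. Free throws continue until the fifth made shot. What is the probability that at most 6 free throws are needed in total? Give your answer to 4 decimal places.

Finishing within 6 free throws ⇔ at least 5 successes in the first 6. With X ~ Binomial(6, 0.625), P(Y ≤ 6) = 1 − P(X ≤ 4).
  k=0: C(6,0)·0.625^0·0.375^6 = 0.002781
  k=1: C(6,1)·0.625^1·0.375^5 = 0.027809
  k=2: C(6,2)·0.625^2·0.375^4 = 0.115871
  k=3: C(6,3)·0.625^3·0.375^3 = 0.257492
  k=4: C(6,4)·0.625^4·0.375^2 = 0.321865
1 − 0.725819 = 0.274181

0.2742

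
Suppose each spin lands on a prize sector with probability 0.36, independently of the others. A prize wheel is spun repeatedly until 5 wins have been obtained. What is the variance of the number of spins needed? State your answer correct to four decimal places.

Y = total spins until the fifth success; negative binomial with r=5, p=0.36.
Var(Y) = r(1−p)/p² = 5·0.64 / 0.36² = 24.691358

24.6914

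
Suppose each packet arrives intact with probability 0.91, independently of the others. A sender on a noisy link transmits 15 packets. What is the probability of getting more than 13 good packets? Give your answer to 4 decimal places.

0.6035

X ~ Binomial(15, 0.91); P(X ≥ 14) = Σ C(15,k) p^k (1−p)^(15−k) over k:
  k=14: C(15,14)·0.91^14·0.09^1 = 0.360507
  k=15: C(15,15)·0.91^15·0.09^0 = 0.243008
Total = 0.603515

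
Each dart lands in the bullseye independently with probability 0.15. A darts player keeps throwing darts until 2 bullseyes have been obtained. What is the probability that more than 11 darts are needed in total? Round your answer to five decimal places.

Needing more than 11 darts ⇔ fewer than 2 successes in the first 11. With X ~ Binomial(11, 0.15), P(Y > 11) = P(X ≤ 1).
  k=0: C(11,0)·0.15^0·0.85^11 = 0.1673432
  k=1: C(11,1)·0.15^1·0.85^10 = 0.3248428
P(X ≤ 1) = 0.4921860

0.49219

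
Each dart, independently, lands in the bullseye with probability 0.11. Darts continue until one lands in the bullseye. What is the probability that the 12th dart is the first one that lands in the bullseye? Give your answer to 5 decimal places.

Geometric (trials to first success), p = 0.11.
P(Y = 12) = (1−p)^11 · p = 0.27752 · 0.11 = 0.0305269

0.03053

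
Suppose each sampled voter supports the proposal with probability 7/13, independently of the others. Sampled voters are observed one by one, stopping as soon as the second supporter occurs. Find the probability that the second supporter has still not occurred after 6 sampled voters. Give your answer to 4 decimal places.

Needing more than 6 sampled voters ⇔ fewer than 2 successes in the first 6. With X ~ Binomial(6, 0.538462), P(Y > 6) = P(X ≤ 1).
  k=0: C(6,0)·0.538462^0·0.461538^6 = 0.009666
  k=1: C(6,1)·0.538462^1·0.461538^5 = 0.067662
P(X ≤ 1) = 0.077328

0.0773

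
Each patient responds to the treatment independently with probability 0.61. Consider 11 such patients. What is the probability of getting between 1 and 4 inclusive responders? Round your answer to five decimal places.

X ~ Binomial(11, 0.61); P(1 ≤ X ≤ 4) = Σ C(11,k) p^k (1−p)^(11−k) over k:
  k=1: C(11,1)·0.61^1·0.39^10 = 0.0005462
  k=2: C(11,2)·0.61^2·0.39^9 = 0.0042717
  k=3: C(11,3)·0.61^3·0.39^8 = 0.0200443
  k=4: C(11,4)·0.61^4·0.39^7 = 0.0627026
Total = 0.0875648

0.08756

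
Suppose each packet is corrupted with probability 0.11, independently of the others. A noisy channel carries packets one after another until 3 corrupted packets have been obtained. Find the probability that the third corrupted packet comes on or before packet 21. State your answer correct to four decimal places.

0.4113

Finishing within 21 packets ⇔ at least 3 successes in the first 21. With X ~ Binomial(21, 0.11), P(Y ≤ 21) = 1 − P(X ≤ 2).
  k=0: C(21,0)·0.11^0·0.89^21 = 0.086535
  k=1: C(21,1)·0.11^1·0.89^20 = 0.224601
  k=2: C(21,2)·0.11^2·0.89^19 = 0.277597
1 − 0.588733 = 0.411267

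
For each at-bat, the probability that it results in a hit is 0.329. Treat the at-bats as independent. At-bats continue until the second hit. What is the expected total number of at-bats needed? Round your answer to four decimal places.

6.0790

Y = total at-bats until the second success; negative binomial with r=2, p=0.329.
E[Y] = r / p = 2 / 0.329 = 6.079027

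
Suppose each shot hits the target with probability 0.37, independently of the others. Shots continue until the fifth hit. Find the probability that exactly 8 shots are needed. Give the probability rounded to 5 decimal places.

0.06069

Y = trial on which the fifth success occurs; negative binomial, r=5, p=0.37.
P(Y=8) = C(7,4) · p^5 · (1−p)^3
= 35 · 0.0069344 · 0.25005 = 0.0606874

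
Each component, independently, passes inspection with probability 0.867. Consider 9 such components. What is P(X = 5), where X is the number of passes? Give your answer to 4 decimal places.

0.0193

X ~ Binomial(n=9, p=0.867).
P(X=5) = C(9,5) · p^5 · (1−p)^4
= 126 · 0.48989 · 0.0003129 = 0.019314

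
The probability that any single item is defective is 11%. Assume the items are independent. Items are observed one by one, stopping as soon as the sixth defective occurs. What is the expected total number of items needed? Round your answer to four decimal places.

54.5455

Y = total items until the sixth success; negative binomial with r=6, p=0.11.
E[Y] = r / p = 6 / 0.11 = 54.545455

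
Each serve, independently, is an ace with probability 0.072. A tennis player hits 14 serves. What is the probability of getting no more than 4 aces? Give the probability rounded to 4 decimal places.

X ~ Binomial(14, 0.072); P(X ≤ 4) = Σ C(14,k) p^k (1−p)^(14−k) over k:
  k=0: C(14,0)·0.072^0·0.928^14 = 0.351295
  k=1: C(14,1)·0.072^1·0.928^13 = 0.381579
  k=2: C(14,2)·0.072^2·0.928^12 = 0.192434
  k=3: C(14,3)·0.072^3·0.928^11 = 0.059721
  k=4: C(14,4)·0.072^4·0.928^10 = 0.012742
Total = 0.997771

0.9978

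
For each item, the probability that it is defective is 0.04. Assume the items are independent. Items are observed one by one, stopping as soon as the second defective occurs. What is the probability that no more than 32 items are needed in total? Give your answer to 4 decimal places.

0.3681

Finishing within 32 items ⇔ at least 2 successes in the first 32. With X ~ Binomial(32, 0.04), P(Y ≤ 32) = 1 − P(X ≤ 1).
  k=0: C(32,0)·0.04^0·0.96^32 = 0.270819
  k=1: C(32,1)·0.04^1·0.96^31 = 0.361092
1 − 0.631911 = 0.368089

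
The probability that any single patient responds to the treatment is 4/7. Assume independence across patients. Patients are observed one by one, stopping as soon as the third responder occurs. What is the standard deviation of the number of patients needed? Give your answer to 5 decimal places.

1.98431

Y = total patients until the third success; negative binomial with r=3, p=0.571429.
SD(Y) = √[r(1−p)/p²] = √(3.9375000) = 1.9843135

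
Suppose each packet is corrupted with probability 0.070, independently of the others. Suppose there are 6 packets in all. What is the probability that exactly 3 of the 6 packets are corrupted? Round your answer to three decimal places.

0.006

X ~ Binomial(n=6, p=0.07).
P(X=3) = C(6,3) · p^3 · (1−p)^3
= 20 · 0.000343 · 0.80436 = 0.00552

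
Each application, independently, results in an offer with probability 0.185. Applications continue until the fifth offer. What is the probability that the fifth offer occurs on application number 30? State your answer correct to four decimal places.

Y = trial on which the fifth success occurs; negative binomial, r=5, p=0.185.
P(Y=30) = C(29,4) · p^5 · (1−p)^25
= 23751 · 0.0002167 · 0.0060109 = 0.030937

0.0309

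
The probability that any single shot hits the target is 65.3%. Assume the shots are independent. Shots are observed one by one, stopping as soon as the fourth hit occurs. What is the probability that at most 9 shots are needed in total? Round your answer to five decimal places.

Finishing within 9 shots ⇔ at least 4 successes in the first 9. With X ~ Binomial(9, 0.653), P(Y ≤ 9) = 1 − P(X ≤ 3).
  k=0: C(9,0)·0.653^0·0.347^9 = 0.0000729
  k=1: C(9,1)·0.653^1·0.347^8 = 0.0012354
  k=2: C(9,2)·0.653^2·0.347^7 = 0.0092990
  k=3: C(9,3)·0.653^3·0.347^6 = 0.0408315
1 − 0.0514388 = 0.9485612

0.94856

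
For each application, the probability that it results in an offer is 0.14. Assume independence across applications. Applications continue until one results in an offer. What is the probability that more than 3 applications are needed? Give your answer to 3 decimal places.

0.636

Y = number of applications to the first success; geometric, p = 0.14.
P(Y > 3) = P(first 3 all fail) = (1−p)^3 = 0.63606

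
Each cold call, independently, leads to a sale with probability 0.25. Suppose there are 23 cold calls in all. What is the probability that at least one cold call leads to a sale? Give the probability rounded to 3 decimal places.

P(at least one) = 1 − P(none) = 1 − (1 − 0.25)^23
= 1 − 0.00134 = 0.99866

0.999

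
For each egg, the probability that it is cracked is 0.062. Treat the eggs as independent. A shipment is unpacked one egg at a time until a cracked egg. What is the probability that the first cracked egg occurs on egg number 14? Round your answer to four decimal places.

Geometric (trials to first success), p = 0.062.
P(Y = 14) = (1−p)^13 · p = 0.43515 · 0.062 = 0.026979

0.0270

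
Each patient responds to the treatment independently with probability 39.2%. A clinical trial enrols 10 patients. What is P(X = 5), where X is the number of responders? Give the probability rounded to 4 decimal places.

0.1938

X ~ Binomial(n=10, p=0.392).
P(X=5) = C(10,5) · p^5 · (1−p)^5
= 252 · 0.0092561 · 0.083084 = 0.193798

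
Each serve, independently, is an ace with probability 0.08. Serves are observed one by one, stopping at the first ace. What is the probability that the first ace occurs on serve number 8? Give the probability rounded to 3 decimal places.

Geometric (trials to first success), p = 0.08.
P(Y = 8) = (1−p)^7 · p = 0.55785 · 0.08 = 0.04463

0.045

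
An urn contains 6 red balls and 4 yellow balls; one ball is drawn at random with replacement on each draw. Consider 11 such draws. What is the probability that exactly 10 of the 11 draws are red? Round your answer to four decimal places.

0.0266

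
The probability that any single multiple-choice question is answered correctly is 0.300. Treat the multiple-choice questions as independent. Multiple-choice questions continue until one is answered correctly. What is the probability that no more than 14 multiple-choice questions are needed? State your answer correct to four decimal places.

Y = number of multiple-choice questions to the first success; geometric, p = 0.30.
P(Y ≤ 14) = 1 − (1−p)^14 = 1 − 0.006782 = 0.993218

0.9932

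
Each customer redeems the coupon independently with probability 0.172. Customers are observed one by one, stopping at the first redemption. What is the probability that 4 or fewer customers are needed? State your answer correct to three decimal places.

Y = number of customers to the first success; geometric, p = 0.172.
P(Y ≤ 4) = 1 − (1−p)^4 = 1 − 0.47003 = 0.52997

0.530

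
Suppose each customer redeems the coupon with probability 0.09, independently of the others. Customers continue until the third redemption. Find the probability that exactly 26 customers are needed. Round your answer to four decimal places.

0.0250

Y = trial on which the third success occurs; negative binomial, r=3, p=0.09.
P(Y=26) = C(25,2) · p^3 · (1−p)^23
= 300 · 0.000729 · 0.11428 = 0.024992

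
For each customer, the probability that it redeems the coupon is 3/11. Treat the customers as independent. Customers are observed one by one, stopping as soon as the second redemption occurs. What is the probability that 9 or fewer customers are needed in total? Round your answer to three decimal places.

Finishing within 9 customers ⇔ at least 2 successes in the first 9. With X ~ Binomial(9, 0.272727), P(Y ≤ 9) = 1 − P(X ≤ 1).
  k=0: C(9,0)·0.272727^0·0.727273^9 = 0.05692
  k=1: C(9,1)·0.272727^1·0.727273^8 = 0.19211
1 − 0.24903 = 0.75097

0.751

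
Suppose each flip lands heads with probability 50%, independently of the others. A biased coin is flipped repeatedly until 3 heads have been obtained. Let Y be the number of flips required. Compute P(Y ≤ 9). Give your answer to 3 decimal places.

Finishing within 9 flips ⇔ at least 3 successes in the first 9. With X ~ Binomial(9, 0.50), P(Y ≤ 9) = 1 − P(X ≤ 2).
  k=0: C(9,0)·0.50^0·0.50^9 = 0.00195
  k=1: C(9,1)·0.50^1·0.50^8 = 0.01758
  k=2: C(9,2)·0.50^2·0.50^7 = 0.07031
1 − 0.08984 = 0.91016

0.910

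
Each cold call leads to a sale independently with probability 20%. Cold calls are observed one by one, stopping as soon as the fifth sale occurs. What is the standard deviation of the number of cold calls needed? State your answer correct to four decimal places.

10.0000

Y = total cold calls until the fifth success; negative binomial with r=5, p=0.20.
SD(Y) = √[r(1−p)/p²] = √(100.000000) = 10.000000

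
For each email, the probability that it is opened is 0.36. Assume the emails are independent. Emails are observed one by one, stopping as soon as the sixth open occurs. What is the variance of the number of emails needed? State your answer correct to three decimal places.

Y = total emails until the sixth success; negative binomial with r=6, p=0.36.
Var(Y) = r(1−p)/p² = 6·0.64 / 0.36² = 29.62963

29.630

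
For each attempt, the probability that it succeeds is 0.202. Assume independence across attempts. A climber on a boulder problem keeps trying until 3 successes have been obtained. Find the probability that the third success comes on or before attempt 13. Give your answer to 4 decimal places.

0.5057

Finishing within 13 attempts ⇔ at least 3 successes in the first 13. With X ~ Binomial(13, 0.202), P(Y ≤ 13) = 1 − P(X ≤ 2).
  k=0: C(13,0)·0.202^0·0.798^13 = 0.053215
  k=1: C(13,1)·0.202^1·0.798^12 = 0.175117
  k=2: C(13,2)·0.202^2·0.798^11 = 0.265968
1 − 0.494301 = 0.505699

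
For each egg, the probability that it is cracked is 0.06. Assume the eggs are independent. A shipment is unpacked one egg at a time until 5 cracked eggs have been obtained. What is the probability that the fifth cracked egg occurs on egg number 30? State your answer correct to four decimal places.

0.0039

Y = trial on which the fifth success occurs; negative binomial, r=5, p=0.06.
P(Y=30) = C(29,4) · p^5 · (1−p)^25
= 23751 · 7.776e-07 · 0.21291 = 0.003932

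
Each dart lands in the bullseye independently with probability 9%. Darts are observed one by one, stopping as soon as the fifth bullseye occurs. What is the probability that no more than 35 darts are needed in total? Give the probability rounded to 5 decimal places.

0.20318

Finishing within 35 darts ⇔ at least 5 successes in the first 35. With X ~ Binomial(35, 0.09), P(Y ≤ 35) = 1 − P(X ≤ 4).
  k=0: C(35,0)·0.09^0·0.91^35 = 0.0368510
  k=1: C(35,1)·0.09^1·0.91^34 = 0.1275610
  k=2: C(35,2)·0.09^2·0.91^33 = 0.2144707
  k=3: C(35,3)·0.09^3·0.91^32 = 0.2333252
  k=4: C(35,4)·0.09^4·0.91^31 = 0.1846090
1 − 0.7968169 = 0.2031831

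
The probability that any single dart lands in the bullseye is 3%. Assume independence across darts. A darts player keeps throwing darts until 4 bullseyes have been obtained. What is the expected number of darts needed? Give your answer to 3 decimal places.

133.333

Y = total darts until the fourth success; negative binomial with r=4, p=0.03.
E[Y] = r / p = 4 / 0.03 = 133.33333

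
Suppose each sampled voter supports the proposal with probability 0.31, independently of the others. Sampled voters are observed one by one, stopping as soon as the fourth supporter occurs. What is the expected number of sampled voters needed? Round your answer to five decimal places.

12.90323

Y = total sampled voters until the fourth success; negative binomial with r=4, p=0.31.
E[Y] = r / p = 4 / 0.31 = 12.9032258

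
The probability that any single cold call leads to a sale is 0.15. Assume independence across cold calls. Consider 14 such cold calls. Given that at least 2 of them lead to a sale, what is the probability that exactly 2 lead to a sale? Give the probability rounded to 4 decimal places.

X ~ Binomial(14, 0.15). Want P(X=2 | X≥2) = P(X=2) / P(X≥2).
P(X=2) = C(14,2)·0.15^2·0.85^12 = 0.291240
P(X≥2) = 1 − 0.102770 − 0.253902 = 0.643329
Ratio = 0.291240 / 0.643329 = 0.452708

0.4527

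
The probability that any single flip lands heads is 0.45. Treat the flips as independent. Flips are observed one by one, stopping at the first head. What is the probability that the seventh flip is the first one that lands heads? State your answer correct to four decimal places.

Geometric (trials to first success), p = 0.45.
P(Y = 7) = (1−p)^6 · p = 0.027681 · 0.45 = 0.012456

0.0125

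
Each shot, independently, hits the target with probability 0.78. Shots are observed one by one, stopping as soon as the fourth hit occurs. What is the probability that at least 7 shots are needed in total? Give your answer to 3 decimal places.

Needing more than 6 shots ⇔ fewer than 4 successes in the first 6. With X ~ Binomial(6, 0.78), P(Y > 6) = P(X ≤ 3).
  k=0: C(6,0)·0.78^0·0.22^6 = 0.00011
  k=1: C(6,1)·0.78^1·0.22^5 = 0.00241
  k=2: C(6,2)·0.78^2·0.22^4 = 0.02138
  k=3: C(6,3)·0.78^3·0.22^3 = 0.10106
P(X ≤ 3) = 0.12496

0.125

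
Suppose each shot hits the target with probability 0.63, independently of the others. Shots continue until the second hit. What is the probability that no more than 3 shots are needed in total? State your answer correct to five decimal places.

0.69061

Finishing within 3 shots ⇔ at least 2 successes in the first 3. With X ~ Binomial(3, 0.63), P(Y ≤ 3) = 1 − P(X ≤ 1).
  k=0: C(3,0)·0.63^0·0.37^3 = 0.0506530
  k=1: C(3,1)·0.63^1·0.37^2 = 0.2587410
1 − 0.3093940 = 0.6906060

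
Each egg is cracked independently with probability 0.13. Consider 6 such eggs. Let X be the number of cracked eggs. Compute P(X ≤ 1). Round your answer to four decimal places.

0.8224

X ~ Binomial(6, 0.13); P(X ≤ 1) = Σ C(6,k) p^k (1−p)^(6−k) over k:
  k=0: C(6,0)·0.13^0·0.87^6 = 0.433626
  k=1: C(6,1)·0.13^1·0.87^5 = 0.388768
Total = 0.822395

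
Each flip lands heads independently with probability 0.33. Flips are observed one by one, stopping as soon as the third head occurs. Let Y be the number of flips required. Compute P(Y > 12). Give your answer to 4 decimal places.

0.1876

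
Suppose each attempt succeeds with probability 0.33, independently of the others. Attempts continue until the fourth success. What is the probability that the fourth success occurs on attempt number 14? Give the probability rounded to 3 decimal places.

Y = trial on which the fourth success occurs; negative binomial, r=4, p=0.33.
P(Y=14) = C(13,3) · p^4 · (1−p)^10
= 286 · 0.011859 · 0.018228 = 0.06183

0.062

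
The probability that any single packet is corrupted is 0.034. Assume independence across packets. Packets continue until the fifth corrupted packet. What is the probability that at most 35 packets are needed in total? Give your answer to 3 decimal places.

0.006

Finishing within 35 packets ⇔ at least 5 successes in the first 35. With X ~ Binomial(35, 0.034), P(Y ≤ 35) = 1 − P(X ≤ 4).
  k=0: C(35,0)·0.034^0·0.966^35 = 0.29799
  k=1: C(35,1)·0.034^1·0.966^34 = 0.36709
  k=2: C(35,2)·0.034^2·0.966^33 = 0.21964
  k=3: C(35,3)·0.034^3·0.966^32 = 0.08504
  k=4: C(35,4)·0.034^4·0.966^31 = 0.02394
1 − 0.99370 = 0.00630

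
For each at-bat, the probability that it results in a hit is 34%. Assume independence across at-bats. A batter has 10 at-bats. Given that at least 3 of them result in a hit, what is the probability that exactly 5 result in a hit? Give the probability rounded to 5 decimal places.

0.20020

X ~ Binomial(10, 0.34). Want P(X=5 | X≥3) = P(X=5) / P(X≥3).
P(X=5) = C(10,5)·0.34^5·0.66^5 = 0.1433887
P(X≥3) = 1 − 0.0156834 − 0.0807931 − 0.1872931 = 0.7162304
Ratio = 0.1433887 / 0.7162304 = 0.2001991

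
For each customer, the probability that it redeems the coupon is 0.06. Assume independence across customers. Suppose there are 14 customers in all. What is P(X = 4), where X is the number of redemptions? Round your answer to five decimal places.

0.00699

X ~ Binomial(n=14, p=0.06).
P(X=4) = C(14,4) · p^4 · (1−p)^10
= 1001 · 1.296e-05 · 0.53862 = 0.0069874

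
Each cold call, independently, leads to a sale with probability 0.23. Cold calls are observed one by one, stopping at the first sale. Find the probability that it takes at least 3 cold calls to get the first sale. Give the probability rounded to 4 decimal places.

0.5929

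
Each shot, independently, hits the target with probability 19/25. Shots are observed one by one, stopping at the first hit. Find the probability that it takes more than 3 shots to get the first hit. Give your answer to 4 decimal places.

0.0138

Y = number of shots to the first success; geometric, p = 0.76.
P(Y > 3) = P(first 3 all fail) = (1−p)^3 = 0.013824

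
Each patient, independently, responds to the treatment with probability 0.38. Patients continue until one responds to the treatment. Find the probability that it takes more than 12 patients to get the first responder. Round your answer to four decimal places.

Y = number of patients to the first success; geometric, p = 0.38.
P(Y > 12) = P(first 12 all fail) = (1−p)^12 = 0.003226

0.0032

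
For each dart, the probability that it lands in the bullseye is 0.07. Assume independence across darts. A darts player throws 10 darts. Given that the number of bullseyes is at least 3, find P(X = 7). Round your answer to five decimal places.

X ~ Binomial(10, 0.07). Want P(X=7 | X≥3) = P(X=7) / P(X≥3).
P(X=7) = C(10,7)·0.07^7·0.93^3 = 0.0000008
P(X≥3) = 1 − 0.4839823 − 0.3642878 − 0.1233878 = 0.0283421
Ratio = 0.0000008 / 0.0283421 = 0.0000280

0.00003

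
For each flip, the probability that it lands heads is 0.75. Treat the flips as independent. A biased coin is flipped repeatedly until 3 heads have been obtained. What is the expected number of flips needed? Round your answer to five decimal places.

Y = total flips until the third success; negative binomial with r=3, p=0.75.
E[Y] = r / p = 3 / 0.75 = 4.0000000

4.00000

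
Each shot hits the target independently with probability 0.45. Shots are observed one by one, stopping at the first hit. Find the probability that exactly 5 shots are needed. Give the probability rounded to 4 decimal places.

Geometric (trials to first success), p = 0.45.
P(Y = 5) = (1−p)^4 · p = 0.091506 · 0.45 = 0.041178

0.0412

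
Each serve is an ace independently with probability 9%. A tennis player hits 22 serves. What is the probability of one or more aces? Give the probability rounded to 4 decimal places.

P(at least one) = 1 − P(none) = 1 − (1 − 0.09)^22
= 1 − 0.125577 = 0.874423

0.8744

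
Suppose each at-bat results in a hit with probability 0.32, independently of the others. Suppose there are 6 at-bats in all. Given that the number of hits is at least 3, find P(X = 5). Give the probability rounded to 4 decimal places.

X ~ Binomial(6, 0.32). Want P(X=5 | X≥3) = P(X=5) / P(X≥3).
P(X=5) = C(6,5)·0.32^5·0.68^1 = 0.013690
P(X≥3) = 1 − 0.098867 − 0.279155 − 0.328418 = 0.293559
Ratio = 0.013690 / 0.293559 = 0.046635

0.0466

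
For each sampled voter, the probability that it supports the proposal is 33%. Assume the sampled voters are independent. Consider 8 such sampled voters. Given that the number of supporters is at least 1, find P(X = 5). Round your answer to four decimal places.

X ~ Binomial(8, 0.33). Want P(X=5 | X≥1) = P(X=5) / P(X≥1).
P(X=5) = C(8,5)·0.33^5·0.67^3 = 0.065915
P(X≥1) = 1 − 0.040607 = 0.959393
Ratio = 0.065915 / 0.959393 = 0.068705

0.0687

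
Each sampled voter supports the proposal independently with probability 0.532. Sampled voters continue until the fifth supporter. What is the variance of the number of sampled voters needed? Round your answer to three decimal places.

8.268

Y = total sampled voters until the fifth success; negative binomial with r=5, p=0.532.
Var(Y) = r(1−p)/p² = 5·0.468 / 0.532² = 8.26785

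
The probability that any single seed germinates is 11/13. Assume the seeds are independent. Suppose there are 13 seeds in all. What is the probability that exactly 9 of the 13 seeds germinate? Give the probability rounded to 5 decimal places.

X ~ Binomial(n=13, p=0.846154).
P(X=9) = C(13,9) · p^9 · (1−p)^4
= 715 · 0.22235 · 0.0005602 = 0.0890629

0.08906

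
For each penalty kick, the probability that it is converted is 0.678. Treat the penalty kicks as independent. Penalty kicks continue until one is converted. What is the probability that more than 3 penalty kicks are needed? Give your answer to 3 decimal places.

0.033

Y = number of penalty kicks to the first success; geometric, p = 0.678.
P(Y > 3) = P(first 3 all fail) = (1−p)^3 = 0.03339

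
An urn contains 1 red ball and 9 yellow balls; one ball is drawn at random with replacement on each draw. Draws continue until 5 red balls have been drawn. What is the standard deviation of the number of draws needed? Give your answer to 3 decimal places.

Y = total draws until the fifth success; negative binomial with r=5, p=0.10.
SD(Y) = √[r(1−p)/p²] = √(450.00000) = 21.21320

21.213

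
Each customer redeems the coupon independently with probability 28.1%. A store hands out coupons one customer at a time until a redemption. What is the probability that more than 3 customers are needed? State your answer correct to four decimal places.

0.3717

Y = number of customers to the first success; geometric, p = 0.281.
P(Y > 3) = P(first 3 all fail) = (1−p)^3 = 0.371695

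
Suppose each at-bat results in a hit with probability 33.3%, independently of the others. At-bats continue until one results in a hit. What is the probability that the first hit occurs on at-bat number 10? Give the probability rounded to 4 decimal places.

Geometric (trials to first success), p = 0.333.
P(Y = 10) = (1−p)^9 · p = 0.02613 · 0.333 = 0.008701

0.0087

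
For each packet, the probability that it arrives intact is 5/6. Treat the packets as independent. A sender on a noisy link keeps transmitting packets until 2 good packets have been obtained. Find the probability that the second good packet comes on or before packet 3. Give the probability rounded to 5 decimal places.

0.92593

Finishing within 3 packets ⇔ at least 2 successes in the first 3. With X ~ Binomial(3, 0.833333), P(Y ≤ 3) = 1 − P(X ≤ 1).
  k=0: C(3,0)·0.833333^0·0.166667^3 = 0.0046296
  k=1: C(3,1)·0.833333^1·0.166667^2 = 0.0694444
1 − 0.0740741 = 0.9259259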